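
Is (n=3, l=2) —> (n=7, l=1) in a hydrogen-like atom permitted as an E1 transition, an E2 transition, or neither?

E1

Δl = 1 − 2 = -1; l_i + l_f = 3.
E1 (Δl = ±1): satisfied.
E2 (Δl = 0,±2, l_i+l_f ≥ 2): not satisfied.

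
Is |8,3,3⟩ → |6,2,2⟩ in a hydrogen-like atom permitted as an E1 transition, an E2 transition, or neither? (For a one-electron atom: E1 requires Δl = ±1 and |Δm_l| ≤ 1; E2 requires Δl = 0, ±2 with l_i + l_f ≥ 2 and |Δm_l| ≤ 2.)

Δl = 2 − 3 = -1; l_i + l_f = 5.
Δm_l = -1.
E1 (Δl = ±1, |Δm_l| ≤ 1): satisfied.
E2 (Δl = 0,±2, l_i+l_f ≥ 2, |Δm_l| ≤ 2): not satisfied.

E1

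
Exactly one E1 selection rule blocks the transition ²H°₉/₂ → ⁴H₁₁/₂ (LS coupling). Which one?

Reading off the term symbols: S 1/2→3/2, L 5→5, J 9/2→11/2, parity odd→even.
Parity must change: odd → even — satisfied.
ΔS = 0: S: 1/2 → 3/2 — violated.
ΔL = 0, ±1 (not L=0↔0): L: 5 → 5, ΔL = +0 — satisfied.
ΔJ = 0, ±1 (not J=0↔0): J: 9/2 → 11/2, ΔJ = +1 — satisfied.

the ΔS = 0 rule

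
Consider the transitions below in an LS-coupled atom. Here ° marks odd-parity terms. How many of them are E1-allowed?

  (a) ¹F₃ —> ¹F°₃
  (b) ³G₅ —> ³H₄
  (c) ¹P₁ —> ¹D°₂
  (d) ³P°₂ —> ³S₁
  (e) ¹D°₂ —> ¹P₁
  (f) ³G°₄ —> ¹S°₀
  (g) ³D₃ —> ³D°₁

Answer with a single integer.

4

(a) allowed
(b) forbidden (parity fails)
(c) allowed
(d) allowed
(e) allowed
(f) forbidden (parity, ΔS, ΔL, ΔJ fail)
(g) forbidden (ΔJ fails)
Total allowed: 4 of 7.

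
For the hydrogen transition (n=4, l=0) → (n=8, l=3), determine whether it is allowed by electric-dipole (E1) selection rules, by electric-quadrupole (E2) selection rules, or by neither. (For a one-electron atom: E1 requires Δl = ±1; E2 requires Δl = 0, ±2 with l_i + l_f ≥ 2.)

Δl = 3 − 0 = +3; l_i + l_f = 3.
E1 (Δl = ±1): not satisfied.
E2 (Δl = 0,±2, l_i+l_f ≥ 2): not satisfied.

neither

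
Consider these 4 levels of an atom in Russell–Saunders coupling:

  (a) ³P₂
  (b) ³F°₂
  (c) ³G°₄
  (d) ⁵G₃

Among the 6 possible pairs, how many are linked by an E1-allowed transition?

(a)–(b): forbidden (ΔL).
(a)–(c): forbidden (ΔL, ΔJ).
(a)–(d): forbidden (parity, ΔS, ΔL).
(b)–(c): forbidden (parity, ΔJ).
(b)–(d): forbidden (ΔS).
(c)–(d): forbidden (ΔS).
Allowed pairs: 0 of 6.

0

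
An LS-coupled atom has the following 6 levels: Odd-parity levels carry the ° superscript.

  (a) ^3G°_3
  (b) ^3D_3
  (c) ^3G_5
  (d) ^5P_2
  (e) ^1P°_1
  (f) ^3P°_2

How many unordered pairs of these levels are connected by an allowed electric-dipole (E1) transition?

(a)–(b): forbidden (ΔL).
(a)–(c): forbidden (ΔJ).
(a)–(d): forbidden (ΔS, ΔL).
(a)–(e): forbidden (parity, ΔS, ΔL, ΔJ).
(a)–(f): forbidden (parity, ΔL).
(b)–(c): forbidden (parity, ΔL, ΔJ).
(b)–(d): forbidden (parity, ΔS).
(b)–(e): forbidden (ΔS, ΔJ).
(b)–(f): allowed.
(c)–(d): forbidden (parity, ΔS, ΔL, ΔJ).
(c)–(e): forbidden (ΔS, ΔL, ΔJ).
(c)–(f): forbidden (ΔL, ΔJ).
(d)–(e): forbidden (ΔS).
(d)–(f): forbidden (ΔS).
(e)–(f): forbidden (parity, ΔS).
Allowed pairs: 1 of 15.

1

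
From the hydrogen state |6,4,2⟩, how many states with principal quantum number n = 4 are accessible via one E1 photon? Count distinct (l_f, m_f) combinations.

3

E1 requires Δl = ±1, so l_f ∈ {3, 5}; with 0 ≤ l_f ≤ n_f−1 = 3, the allowed l_f values are {3}.
For l_f = 3: m_f ∈ {m_i−1, m_i, m_i+1} ∩ [−3, 3] = {1, 2, 3} → 3 states.
Total: 3.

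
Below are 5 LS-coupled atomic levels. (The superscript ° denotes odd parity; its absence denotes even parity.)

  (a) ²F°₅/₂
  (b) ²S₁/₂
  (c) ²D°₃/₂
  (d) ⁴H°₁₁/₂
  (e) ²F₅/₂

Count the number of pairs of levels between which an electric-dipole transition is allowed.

(a)–(b): forbidden (ΔL, ΔJ).
(a)–(c): forbidden (parity).
(a)–(d): forbidden (parity, ΔS, ΔL, ΔJ).
(a)–(e): allowed.
(b)–(c): forbidden (ΔL).
(b)–(d): forbidden (ΔS, ΔL, ΔJ).
(b)–(e): forbidden (parity, ΔL, ΔJ).
(c)–(d): forbidden (parity, ΔS, ΔL, ΔJ).
(c)–(e): allowed.
(d)–(e): forbidden (ΔS, ΔL, ΔJ).
Allowed pairs: 2 of 10.

2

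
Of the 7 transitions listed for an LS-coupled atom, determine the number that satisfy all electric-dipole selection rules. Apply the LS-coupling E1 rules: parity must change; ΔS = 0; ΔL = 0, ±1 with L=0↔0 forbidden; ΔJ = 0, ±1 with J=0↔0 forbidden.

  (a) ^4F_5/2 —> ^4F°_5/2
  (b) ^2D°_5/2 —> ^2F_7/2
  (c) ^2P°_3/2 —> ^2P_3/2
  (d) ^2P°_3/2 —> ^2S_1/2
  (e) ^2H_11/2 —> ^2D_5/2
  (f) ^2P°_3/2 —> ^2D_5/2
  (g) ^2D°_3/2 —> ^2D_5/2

(a) allowed
(b) allowed
(c) allowed
(d) allowed
(e) forbidden (parity, ΔL, ΔJ fail)
(f) allowed
(g) allowed
Total allowed: 6 of 7.

6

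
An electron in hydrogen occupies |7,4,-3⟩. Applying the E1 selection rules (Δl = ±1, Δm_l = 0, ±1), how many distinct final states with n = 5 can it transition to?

2

E1 requires Δl = ±1, so l_f ∈ {3, 5}; with 0 ≤ l_f ≤ n_f−1 = 4, the allowed l_f values are {3}.
For l_f = 3: m_f ∈ {m_i−1, m_i, m_i+1} ∩ [−3, 3] = {-3, -2} → 2 states.
Total: 2.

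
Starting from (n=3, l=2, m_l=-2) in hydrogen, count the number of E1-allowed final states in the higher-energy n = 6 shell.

4

E1 requires Δl = ±1, so l_f ∈ {1, 3}; with 0 ≤ l_f ≤ n_f−1 = 5, the allowed l_f values are {1, 3}.
For l_f = 1: m_f ∈ {m_i−1, m_i, m_i+1} ∩ [−1, 1] = {-1} → 1 state.
For l_f = 3: m_f ∈ {m_i−1, m_i, m_i+1} ∩ [−3, 3] = {-3, -2, -1} → 3 states.
Total: 4.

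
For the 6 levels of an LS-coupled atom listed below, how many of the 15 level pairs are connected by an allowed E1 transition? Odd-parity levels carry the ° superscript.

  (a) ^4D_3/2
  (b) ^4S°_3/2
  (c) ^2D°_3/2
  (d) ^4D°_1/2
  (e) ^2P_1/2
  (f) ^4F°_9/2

(a)–(b): forbidden (ΔL).
(a)–(c): forbidden (ΔS).
(a)–(d): allowed.
(a)–(e): forbidden (parity, ΔS).
(a)–(f): forbidden (ΔJ).
(b)–(c): forbidden (parity, ΔS, ΔL).
(b)–(d): forbidden (parity, ΔL).
(b)–(e): forbidden (ΔS).
(b)–(f): forbidden (parity, ΔL, ΔJ).
(c)–(d): forbidden (parity, ΔS).
(c)–(e): allowed.
(c)–(f): forbidden (parity, ΔS, ΔJ).
(d)–(e): forbidden (ΔS).
(d)–(f): forbidden (parity, ΔJ).
(e)–(f): forbidden (ΔS, ΔL, ΔJ).
Allowed pairs: 2 of 15.

2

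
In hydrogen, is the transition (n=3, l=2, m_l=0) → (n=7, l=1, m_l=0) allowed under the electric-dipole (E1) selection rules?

Δl = 1 − 2 = -1; the E1 rule Δl = ±1 is ✓.
Δm_l = 0 − (0) = +0. E1 requires Δm_l = 0, ±1: ✓.
All E1 selection rules are satisfied.

allowed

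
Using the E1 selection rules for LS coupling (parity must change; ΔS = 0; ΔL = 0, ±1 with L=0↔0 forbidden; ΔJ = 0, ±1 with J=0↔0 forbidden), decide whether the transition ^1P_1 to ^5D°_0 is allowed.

Parity must change: even → odd — passes.
ΔS = 0: S: 0 → 2 — fails.
ΔL = 0, ±1 (not L=0↔0): L: 1 → 2, ΔL = +1 — passes.
ΔJ = 0, ±1 (not J=0↔0): J: 1 → 0, ΔJ = -1 — passes.
Rule(s) violated: ΔS.

forbidden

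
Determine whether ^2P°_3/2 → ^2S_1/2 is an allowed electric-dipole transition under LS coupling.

Parity must change: odd → even — satisfied.
ΔS = 0: S: 1/2 → 1/2 — satisfied.
ΔL = 0, ±1 (not L=0↔0): L: 1 → 0, ΔL = -1 — satisfied.
ΔJ = 0, ±1 (not J=0↔0): J: 3/2 → 1/2, ΔJ = -1 — satisfied.
All four E1 rules are satisfied.

allowed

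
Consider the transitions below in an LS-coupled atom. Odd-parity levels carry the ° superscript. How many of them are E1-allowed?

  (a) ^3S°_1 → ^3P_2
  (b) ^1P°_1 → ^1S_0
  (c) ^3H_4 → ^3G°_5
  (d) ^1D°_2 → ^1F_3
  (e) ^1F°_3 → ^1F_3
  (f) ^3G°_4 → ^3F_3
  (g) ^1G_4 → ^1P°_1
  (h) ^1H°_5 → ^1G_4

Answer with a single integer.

(a) allowed
(b) allowed
(c) allowed
(d) allowed
(e) allowed
(f) allowed
(g) forbidden (ΔL, ΔJ fail)
(h) allowed
Total allowed: 7 of 8.

7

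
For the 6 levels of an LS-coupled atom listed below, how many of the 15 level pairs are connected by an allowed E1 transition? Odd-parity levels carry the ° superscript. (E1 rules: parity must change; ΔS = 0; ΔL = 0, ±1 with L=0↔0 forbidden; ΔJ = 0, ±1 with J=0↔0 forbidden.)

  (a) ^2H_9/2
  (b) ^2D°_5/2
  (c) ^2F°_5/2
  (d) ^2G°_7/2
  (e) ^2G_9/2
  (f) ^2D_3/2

(a)–(b): forbidden (ΔL, ΔJ).
(a)–(c): forbidden (ΔL, ΔJ).
(a)–(d): allowed.
(a)–(e): forbidden (parity).
(a)–(f): forbidden (parity, ΔL, ΔJ).
(b)–(c): forbidden (parity).
(b)–(d): forbidden (parity, ΔL).
(b)–(e): forbidden (ΔL, ΔJ).
(b)–(f): allowed.
(c)–(d): forbidden (parity).
(c)–(e): forbidden (ΔJ).
(c)–(f): allowed.
(d)–(e): allowed.
(d)–(f): forbidden (ΔL, ΔJ).
(e)–(f): forbidden (parity, ΔL, ΔJ).
Allowed pairs: 4 of 15.

4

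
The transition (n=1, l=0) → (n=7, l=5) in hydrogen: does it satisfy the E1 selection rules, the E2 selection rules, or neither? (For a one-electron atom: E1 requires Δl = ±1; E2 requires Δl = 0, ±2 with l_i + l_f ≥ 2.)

Δl = 5 − 0 = +5; l_i + l_f = 5.
E1 (Δl = ±1): not satisfied.
E2 (Δl = 0,±2, l_i+l_f ≥ 2): not satisfied.

neither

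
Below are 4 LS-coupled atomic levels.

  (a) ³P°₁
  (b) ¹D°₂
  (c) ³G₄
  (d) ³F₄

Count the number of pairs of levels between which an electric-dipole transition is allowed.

0

(a)–(b): forbidden (parity, ΔS).
(a)–(c): forbidden (ΔL, ΔJ).
(a)–(d): forbidden (ΔL, ΔJ).
(b)–(c): forbidden (ΔS, ΔL, ΔJ).
(b)–(d): forbidden (ΔS, ΔJ).
(c)–(d): forbidden (parity).
Allowed pairs: 0 of 6.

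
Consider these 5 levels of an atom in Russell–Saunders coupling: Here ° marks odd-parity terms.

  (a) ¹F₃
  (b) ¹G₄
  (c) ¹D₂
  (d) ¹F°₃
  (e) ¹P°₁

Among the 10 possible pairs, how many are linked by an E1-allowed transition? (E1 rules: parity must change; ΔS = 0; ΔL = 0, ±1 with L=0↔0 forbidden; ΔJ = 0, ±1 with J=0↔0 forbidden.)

4

(a)–(b): forbidden (parity).
(a)–(c): forbidden (parity).
(a)–(d): allowed.
(a)–(e): forbidden (ΔL, ΔJ).
(b)–(c): forbidden (parity, ΔL, ΔJ).
(b)–(d): allowed.
(b)–(e): forbidden (ΔL, ΔJ).
(c)–(d): allowed.
(c)–(e): allowed.
(d)–(e): forbidden (parity, ΔL, ΔJ).
Allowed pairs: 4 of 10.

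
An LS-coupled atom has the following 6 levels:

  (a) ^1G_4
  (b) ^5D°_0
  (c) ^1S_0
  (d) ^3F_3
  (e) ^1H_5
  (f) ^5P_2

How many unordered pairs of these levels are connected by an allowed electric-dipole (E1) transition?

(a)–(b): forbidden (ΔS, ΔL, ΔJ).
(a)–(c): forbidden (parity, ΔL, ΔJ).
(a)–(d): forbidden (parity, ΔS).
(a)–(e): forbidden (parity).
(a)–(f): forbidden (parity, ΔS, ΔL, ΔJ).
(b)–(c): forbidden (ΔS, ΔL, ΔJ).
(b)–(d): forbidden (ΔS, ΔJ).
(b)–(e): forbidden (ΔS, ΔL, ΔJ).
(b)–(f): forbidden (ΔJ).
(c)–(d): forbidden (parity, ΔS, ΔL, ΔJ).
(c)–(e): forbidden (parity, ΔL, ΔJ).
(c)–(f): forbidden (parity, ΔS, ΔJ).
(d)–(e): forbidden (parity, ΔS, ΔL, ΔJ).
(d)–(f): forbidden (parity, ΔS, ΔL).
(e)–(f): forbidden (parity, ΔS, ΔL, ΔJ).
Allowed pairs: 0 of 15.

0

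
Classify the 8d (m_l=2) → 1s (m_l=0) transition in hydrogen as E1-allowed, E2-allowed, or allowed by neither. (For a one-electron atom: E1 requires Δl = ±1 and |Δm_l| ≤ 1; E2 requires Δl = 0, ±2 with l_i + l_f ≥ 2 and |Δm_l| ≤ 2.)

Δl = 0 − 2 = -2; l_i + l_f = 2.
Δm_l = -2.
E1 (Δl = ±1, |Δm_l| ≤ 1): not satisfied.
E2 (Δl = 0,±2, l_i+l_f ≥ 2, |Δm_l| ≤ 2): satisfied.

E2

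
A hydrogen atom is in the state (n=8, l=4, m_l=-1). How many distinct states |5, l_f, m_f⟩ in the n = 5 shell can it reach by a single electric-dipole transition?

3

E1 requires Δl = ±1, so l_f ∈ {3, 5}; with 0 ≤ l_f ≤ n_f−1 = 4, the allowed l_f values are {3}.
For l_f = 3: m_f ∈ {m_i−1, m_i, m_i+1} ∩ [−3, 3] = {-2, -1, 0} → 3 states.
Total: 3.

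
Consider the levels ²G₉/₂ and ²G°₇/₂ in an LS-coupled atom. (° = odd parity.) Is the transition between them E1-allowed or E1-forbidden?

Initial level: S=1/2, L=4, J=9/2, parity even. Final level: S=1/2, L=4, J=7/2, parity odd.
Parity must change: even → odd — ok.
ΔS = 0: S: 1/2 → 1/2 — ok.
ΔL = 0, ±1 (not L=0↔0): L: 4 → 4, ΔL = +0 — ok.
ΔJ = 0, ±1 (not J=0↔0): J: 9/2 → 7/2, ΔJ = -1 — ok.
All four E1 rules are satisfied.

allowed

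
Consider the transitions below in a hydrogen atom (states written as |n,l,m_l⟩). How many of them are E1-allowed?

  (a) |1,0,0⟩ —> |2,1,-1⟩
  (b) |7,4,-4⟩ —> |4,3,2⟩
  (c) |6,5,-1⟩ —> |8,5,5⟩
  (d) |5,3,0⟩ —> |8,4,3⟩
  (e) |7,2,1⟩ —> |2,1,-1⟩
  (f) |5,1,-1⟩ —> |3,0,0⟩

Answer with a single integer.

(a) allowed
(b) forbidden — Δm_l = +6 (E1 requires Δm_l = 0, ±1)
(c) forbidden — Δl = +0 (E1 requires Δl = ±1); Δm_l = +6 (E1 requires Δm_l = 0, ±1)
(d) forbidden — Δm_l = +3 (E1 requires Δm_l = 0, ±1)
(e) forbidden — Δm_l = -2 (E1 requires Δm_l = 0, ±1)
(f) allowed
Total allowed: 2 of 6.

2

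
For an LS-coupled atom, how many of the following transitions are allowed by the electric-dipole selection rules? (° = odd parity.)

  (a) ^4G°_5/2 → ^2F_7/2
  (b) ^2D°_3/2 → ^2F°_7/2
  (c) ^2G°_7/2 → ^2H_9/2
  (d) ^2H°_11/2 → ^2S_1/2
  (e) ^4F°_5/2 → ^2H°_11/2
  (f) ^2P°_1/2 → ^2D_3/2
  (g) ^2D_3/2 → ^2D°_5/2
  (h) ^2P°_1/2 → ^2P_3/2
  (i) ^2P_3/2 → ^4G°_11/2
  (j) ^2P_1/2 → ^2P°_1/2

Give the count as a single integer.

(a) forbidden (ΔS fails)
(b) forbidden (parity, ΔJ fail)
(c) allowed
(d) forbidden (ΔL, ΔJ fail)
(e) forbidden (parity, ΔS, ΔL, ΔJ fail)
(f) allowed
(g) allowed
(h) allowed
(i) forbidden (ΔS, ΔL, ΔJ fail)
(j) allowed
Total allowed: 5 of 10.

5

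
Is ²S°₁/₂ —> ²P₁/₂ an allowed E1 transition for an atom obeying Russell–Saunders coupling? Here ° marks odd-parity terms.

allowed

Initial level: S=1/2, L=0, J=1/2, parity odd. Final level: S=1/2, L=1, J=1/2, parity even.
Parity must change: odd → even — ✓.
ΔS = 0: S: 1/2 → 1/2 — ✓.
ΔL = 0, ±1 (not L=0↔0): L: 0 → 1, ΔL = +1 — ✓.
ΔJ = 0, ±1 (not J=0↔0): J: 1/2 → 1/2, ΔJ = +0 — ✓.
All four E1 rules are satisfied.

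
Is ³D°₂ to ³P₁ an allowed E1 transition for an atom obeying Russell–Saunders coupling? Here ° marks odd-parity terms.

allowed

Initial level: S=1, L=2, J=2, parity odd. Final level: S=1, L=1, J=1, parity even.
Parity must change: odd → even — ok.
ΔS = 0: S: 1 → 1 — ok.
ΔL = 0, ±1 (not L=0↔0): L: 2 → 1, ΔL = -1 — ok.
ΔJ = 0, ±1 (not J=0↔0): J: 2 → 1, ΔJ = -1 — ok.
All four E1 rules are satisfied.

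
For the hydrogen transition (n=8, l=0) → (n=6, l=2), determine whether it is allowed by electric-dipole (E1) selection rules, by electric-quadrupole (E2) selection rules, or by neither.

E2

Δl = 2 − 0 = +2; l_i + l_f = 2.
E1 (Δl = ±1): not satisfied.
E2 (Δl = 0,±2, l_i+l_f ≥ 2): satisfied.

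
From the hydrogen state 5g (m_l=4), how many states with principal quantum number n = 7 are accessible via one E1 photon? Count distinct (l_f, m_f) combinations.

E1 requires Δl = ±1, so l_f ∈ {3, 5}; with 0 ≤ l_f ≤ n_f−1 = 6, the allowed l_f values are {3, 5}.
For l_f = 3: m_f ∈ {m_i−1, m_i, m_i+1} ∩ [−3, 3] = {3} → 1 state.
For l_f = 5: m_f ∈ {m_i−1, m_i, m_i+1} ∩ [−5, 5] = {3, 4, 5} → 3 states.
Total: 4.

4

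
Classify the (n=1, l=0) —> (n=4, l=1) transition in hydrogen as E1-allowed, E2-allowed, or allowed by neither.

E1

Δl = 1 − 0 = +1; l_i + l_f = 1.
E1 (Δl = ±1): satisfied.
E2 (Δl = 0,±2, l_i+l_f ≥ 2): not satisfied.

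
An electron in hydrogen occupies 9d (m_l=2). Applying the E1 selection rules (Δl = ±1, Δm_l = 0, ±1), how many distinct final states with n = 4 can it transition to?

E1 requires Δl = ±1, so l_f ∈ {1, 3}; with 0 ≤ l_f ≤ n_f−1 = 3, the allowed l_f values are {1, 3}.
For l_f = 1: m_f ∈ {m_i−1, m_i, m_i+1} ∩ [−1, 1] = {1} → 1 state.
For l_f = 3: m_f ∈ {m_i−1, m_i, m_i+1} ∩ [−3, 3] = {1, 2, 3} → 3 states.
Total: 4.

4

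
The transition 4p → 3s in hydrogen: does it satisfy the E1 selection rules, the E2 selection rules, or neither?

E1

Δl = 0 − 1 = -1; l_i + l_f = 1.
E1 (Δl = ±1): satisfied.
E2 (Δl = 0,±2, l_i+l_f ≥ 2): not satisfied.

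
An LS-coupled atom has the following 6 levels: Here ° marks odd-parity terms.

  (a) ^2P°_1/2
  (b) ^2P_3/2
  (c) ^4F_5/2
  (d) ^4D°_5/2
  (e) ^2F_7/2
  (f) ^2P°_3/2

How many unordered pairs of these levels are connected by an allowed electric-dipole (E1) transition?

3

(a)–(b): allowed.
(a)–(c): forbidden (ΔS, ΔL, ΔJ).
(a)–(d): forbidden (parity, ΔS, ΔJ).
(a)–(e): forbidden (ΔL, ΔJ).
(a)–(f): forbidden (parity).
(b)–(c): forbidden (parity, ΔS, ΔL).
(b)–(d): forbidden (ΔS).
(b)–(e): forbidden (parity, ΔL, ΔJ).
(b)–(f): allowed.
(c)–(d): allowed.
(c)–(e): forbidden (parity, ΔS).
(c)–(f): forbidden (ΔS, ΔL).
(d)–(e): forbidden (ΔS).
(d)–(f): forbidden (parity, ΔS).
(e)–(f): forbidden (ΔL, ΔJ).
Allowed pairs: 3 of 15.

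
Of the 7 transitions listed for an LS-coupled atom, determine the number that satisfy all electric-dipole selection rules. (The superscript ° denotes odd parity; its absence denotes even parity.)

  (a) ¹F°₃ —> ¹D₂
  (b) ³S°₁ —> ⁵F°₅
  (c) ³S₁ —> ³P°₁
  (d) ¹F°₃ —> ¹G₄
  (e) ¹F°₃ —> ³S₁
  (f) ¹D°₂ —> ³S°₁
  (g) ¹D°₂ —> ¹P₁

4

(a) allowed
(b) forbidden (parity, ΔS, ΔL, ΔJ fail)
(c) allowed
(d) allowed
(e) forbidden (ΔS, ΔL, ΔJ fail)
(f) forbidden (parity, ΔS, ΔL fail)
(g) allowed
Total allowed: 4 of 7.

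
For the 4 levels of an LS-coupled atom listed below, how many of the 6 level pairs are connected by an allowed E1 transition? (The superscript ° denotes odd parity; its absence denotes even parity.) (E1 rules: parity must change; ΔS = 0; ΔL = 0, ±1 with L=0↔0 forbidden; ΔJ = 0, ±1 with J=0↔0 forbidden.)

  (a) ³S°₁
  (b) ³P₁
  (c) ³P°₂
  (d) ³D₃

3

(a)–(b): allowed.
(a)–(c): forbidden (parity).
(a)–(d): forbidden (ΔL, ΔJ).
(b)–(c): allowed.
(b)–(d): forbidden (parity, ΔJ).
(c)–(d): allowed.
Allowed pairs: 3 of 6.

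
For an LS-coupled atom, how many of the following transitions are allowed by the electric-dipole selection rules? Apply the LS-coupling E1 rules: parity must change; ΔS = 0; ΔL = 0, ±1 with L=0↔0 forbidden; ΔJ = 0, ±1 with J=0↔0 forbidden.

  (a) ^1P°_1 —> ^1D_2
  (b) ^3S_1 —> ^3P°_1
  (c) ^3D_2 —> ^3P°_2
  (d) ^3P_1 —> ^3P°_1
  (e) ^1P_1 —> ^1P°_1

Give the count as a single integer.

(a) allowed
(b) allowed
(c) allowed
(d) allowed
(e) allowed
Total allowed: 5 of 5.

5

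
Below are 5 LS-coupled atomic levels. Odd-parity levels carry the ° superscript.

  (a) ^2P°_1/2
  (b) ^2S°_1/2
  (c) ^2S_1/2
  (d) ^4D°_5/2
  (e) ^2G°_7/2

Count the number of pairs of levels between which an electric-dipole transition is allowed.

1

(a)–(b): forbidden (parity).
(a)–(c): allowed.
(a)–(d): forbidden (parity, ΔS, ΔJ).
(a)–(e): forbidden (parity, ΔL, ΔJ).
(b)–(c): forbidden (ΔL).
(b)–(d): forbidden (parity, ΔS, ΔL, ΔJ).
(b)–(e): forbidden (parity, ΔL, ΔJ).
(c)–(d): forbidden (ΔS, ΔL, ΔJ).
(c)–(e): forbidden (ΔL, ΔJ).
(d)–(e): forbidden (parity, ΔS, ΔL).
Allowed pairs: 1 of 10.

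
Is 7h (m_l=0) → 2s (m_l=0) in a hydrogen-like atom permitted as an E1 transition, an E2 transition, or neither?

neither

Δl = 0 − 5 = -5; l_i + l_f = 5.
Δm_l = +0.
E1 (Δl = ±1, |Δm_l| ≤ 1): not satisfied.
E2 (Δl = 0,±2, l_i+l_f ≥ 2, |Δm_l| ≤ 2): not satisfied.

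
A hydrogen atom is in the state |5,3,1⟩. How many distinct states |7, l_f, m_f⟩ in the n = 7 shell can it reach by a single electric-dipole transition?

6

E1 requires Δl = ±1, so l_f ∈ {2, 4}; with 0 ≤ l_f ≤ n_f−1 = 6, the allowed l_f values are {2, 4}.
For l_f = 2: m_f ∈ {m_i−1, m_i, m_i+1} ∩ [−2, 2] = {0, 1, 2} → 3 states.
For l_f = 4: m_f ∈ {m_i−1, m_i, m_i+1} ∩ [−4, 4] = {0, 1, 2} → 3 states.
Total: 6.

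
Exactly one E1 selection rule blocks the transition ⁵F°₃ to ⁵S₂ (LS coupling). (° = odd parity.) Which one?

the ΔL = 0, ±1 rule

Reading off the term symbols: S 2→2, L 3→0, J 3→2, parity odd→even.
ΔL = 0, ±1 (not L=0↔0): L: 3 → 0, ΔL = -3 — violated.
ΔS = 0: S: 2 → 2 — satisfied.
Parity must change: odd → even — satisfied.
ΔJ = 0, ±1 (not J=0↔0): J: 3 → 2, ΔJ = -1 — satisfied.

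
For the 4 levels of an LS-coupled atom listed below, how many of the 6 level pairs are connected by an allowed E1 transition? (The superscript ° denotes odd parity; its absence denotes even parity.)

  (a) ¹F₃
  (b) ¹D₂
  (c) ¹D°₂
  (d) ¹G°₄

3

(a)–(b): forbidden (parity).
(a)–(c): allowed.
(a)–(d): allowed.
(b)–(c): allowed.
(b)–(d): forbidden (ΔL, ΔJ).
(c)–(d): forbidden (parity, ΔL, ΔJ).
Allowed pairs: 3 of 6.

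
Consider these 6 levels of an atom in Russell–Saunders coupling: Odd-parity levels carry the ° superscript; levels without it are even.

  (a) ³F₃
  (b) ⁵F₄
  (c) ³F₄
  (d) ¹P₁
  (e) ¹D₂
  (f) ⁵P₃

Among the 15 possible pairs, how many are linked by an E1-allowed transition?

0

(a)–(b): forbidden (parity, ΔS).
(a)–(c): forbidden (parity).
(a)–(d): forbidden (parity, ΔS, ΔL, ΔJ).
(a)–(e): forbidden (parity, ΔS).
(a)–(f): forbidden (parity, ΔS, ΔL).
(b)–(c): forbidden (parity, ΔS).
(b)–(d): forbidden (parity, ΔS, ΔL, ΔJ).
(b)–(e): forbidden (parity, ΔS, ΔJ).
(b)–(f): forbidden (parity, ΔL).
(c)–(d): forbidden (parity, ΔS, ΔL, ΔJ).
(c)–(e): forbidden (parity, ΔS, ΔJ).
(c)–(f): forbidden (parity, ΔS, ΔL).
(d)–(e): forbidden (parity).
(d)–(f): forbidden (parity, ΔS, ΔJ).
(e)–(f): forbidden (parity, ΔS).
Allowed pairs: 0 of 15.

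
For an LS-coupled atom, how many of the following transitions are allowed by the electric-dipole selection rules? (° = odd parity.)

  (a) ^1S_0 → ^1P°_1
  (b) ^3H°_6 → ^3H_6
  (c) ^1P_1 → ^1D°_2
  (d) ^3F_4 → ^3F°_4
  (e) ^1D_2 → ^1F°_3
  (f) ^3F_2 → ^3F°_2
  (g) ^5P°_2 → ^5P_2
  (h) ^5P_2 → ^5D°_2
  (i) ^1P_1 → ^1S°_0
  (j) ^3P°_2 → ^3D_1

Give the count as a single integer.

(a) allowed
(b) allowed
(c) allowed
(d) allowed
(e) allowed
(f) allowed
(g) allowed
(h) allowed
(i) allowed
(j) allowed
Total allowed: 10 of 10.

10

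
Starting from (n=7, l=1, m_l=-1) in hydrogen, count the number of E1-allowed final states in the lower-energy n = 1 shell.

1

E1 requires Δl = ±1, so l_f ∈ {0, 2}; with 0 ≤ l_f ≤ n_f−1 = 0, the allowed l_f values are {0}.
For l_f = 0: m_f ∈ {m_i−1, m_i, m_i+1} ∩ [−0, 0] = {0} → 1 state.
Total: 1.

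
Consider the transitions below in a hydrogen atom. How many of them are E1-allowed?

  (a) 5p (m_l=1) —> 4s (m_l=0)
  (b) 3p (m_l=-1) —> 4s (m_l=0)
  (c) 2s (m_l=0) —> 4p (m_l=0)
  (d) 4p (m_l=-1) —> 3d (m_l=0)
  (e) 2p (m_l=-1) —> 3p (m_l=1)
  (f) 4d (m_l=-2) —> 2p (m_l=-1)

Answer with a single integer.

5

(a) allowed
(b) allowed
(c) allowed
(d) allowed
(e) forbidden — Δl = +0 (E1 requires Δl = ±1); Δm_l = +2 (E1 requires Δm_l = 0, ±1)
(f) allowed
Total allowed: 5 of 6.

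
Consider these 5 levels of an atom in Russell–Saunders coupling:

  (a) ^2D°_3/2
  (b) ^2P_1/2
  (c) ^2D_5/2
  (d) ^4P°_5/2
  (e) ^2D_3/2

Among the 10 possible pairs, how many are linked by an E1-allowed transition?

(a)–(b): allowed.
(a)–(c): allowed.
(a)–(d): forbidden (parity, ΔS).
(a)–(e): allowed.
(b)–(c): forbidden (parity, ΔJ).
(b)–(d): forbidden (ΔS, ΔJ).
(b)–(e): forbidden (parity).
(c)–(d): forbidden (ΔS).
(c)–(e): forbidden (parity).
(d)–(e): forbidden (ΔS).
Allowed pairs: 3 of 10.

3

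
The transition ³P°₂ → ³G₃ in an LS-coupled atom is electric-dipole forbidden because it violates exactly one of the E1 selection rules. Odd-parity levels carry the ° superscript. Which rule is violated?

Parity must change: odd → even — passes.
ΔS = 0: S: 1 → 1 — passes.
ΔL = 0, ±1 (not L=0↔0): L: 1 → 4, ΔL = +3 — fails.
ΔJ = 0, ±1 (not J=0↔0): J: 2 → 3, ΔJ = +1 — passes.

the ΔL = 0, ±1 rule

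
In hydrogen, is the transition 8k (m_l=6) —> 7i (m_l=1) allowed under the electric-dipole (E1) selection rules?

l: 7 → 6 (Δl = -1). Δl = ±1 ✓.
Δm_l = 1 − (6) = -5. E1 requires Δm_l = 0, ±1: ✗.
The transition is electric-dipole forbidden.

forbidden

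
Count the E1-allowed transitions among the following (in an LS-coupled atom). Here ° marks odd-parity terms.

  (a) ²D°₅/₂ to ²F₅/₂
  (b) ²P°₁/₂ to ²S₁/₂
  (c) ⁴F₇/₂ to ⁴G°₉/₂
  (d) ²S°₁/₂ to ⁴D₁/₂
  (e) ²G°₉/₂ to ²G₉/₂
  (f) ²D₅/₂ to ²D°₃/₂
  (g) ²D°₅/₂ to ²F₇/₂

(a) allowed
(b) allowed
(c) allowed
(d) forbidden (ΔS, ΔL fail)
(e) allowed
(f) allowed
(g) allowed
Total allowed: 6 of 7.

6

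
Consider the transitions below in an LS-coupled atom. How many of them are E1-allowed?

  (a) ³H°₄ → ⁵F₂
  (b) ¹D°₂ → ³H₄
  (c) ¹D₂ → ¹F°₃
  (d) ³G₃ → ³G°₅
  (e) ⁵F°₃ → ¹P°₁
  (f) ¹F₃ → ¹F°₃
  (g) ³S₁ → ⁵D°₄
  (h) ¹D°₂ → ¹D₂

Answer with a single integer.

3

(a) forbidden (ΔS, ΔL, ΔJ fail)
(b) forbidden (ΔS, ΔL, ΔJ fail)
(c) allowed
(d) forbidden (ΔJ fails)
(e) forbidden (parity, ΔS, ΔL, ΔJ fail)
(f) allowed
(g) forbidden (ΔS, ΔL, ΔJ fail)
(h) allowed
Total allowed: 3 of 8.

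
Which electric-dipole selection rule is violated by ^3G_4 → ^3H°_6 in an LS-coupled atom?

Reading off the term symbols: S 1→1, L 4→5, J 4→6, parity even→odd.
Parity must change: even → odd — satisfied.
ΔS = 0: S: 1 → 1 — satisfied.
ΔL = 0, ±1 (not L=0↔0): L: 4 → 5, ΔL = +1 — satisfied.
ΔJ = 0, ±1 (not J=0↔0): J: 4 → 6, ΔJ = +2 — violated.

the ΔJ = 0, ±1 rule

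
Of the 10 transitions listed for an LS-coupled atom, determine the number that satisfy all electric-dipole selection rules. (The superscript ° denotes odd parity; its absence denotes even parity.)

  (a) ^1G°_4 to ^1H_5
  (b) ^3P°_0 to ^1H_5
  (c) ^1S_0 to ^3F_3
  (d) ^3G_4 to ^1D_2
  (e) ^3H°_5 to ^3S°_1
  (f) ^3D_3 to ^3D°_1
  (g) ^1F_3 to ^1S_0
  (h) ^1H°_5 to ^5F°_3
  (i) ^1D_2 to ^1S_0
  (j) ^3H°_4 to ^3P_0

(a) allowed
(b) forbidden (ΔS, ΔL, ΔJ fail)
(c) forbidden (parity, ΔS, ΔL, ΔJ fail)
(d) forbidden (parity, ΔS, ΔL, ΔJ fail)
(e) forbidden (parity, ΔL, ΔJ fail)
(f) forbidden (ΔJ fails)
(g) forbidden (parity, ΔL, ΔJ fail)
(h) forbidden (parity, ΔS, ΔL, ΔJ fail)
(i) forbidden (parity, ΔL, ΔJ fail)
(j) forbidden (ΔL, ΔJ fail)
Total allowed: 1 of 10.

1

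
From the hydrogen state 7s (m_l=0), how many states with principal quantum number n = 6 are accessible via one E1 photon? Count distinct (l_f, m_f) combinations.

E1 requires Δl = ±1, so l_f ∈ {-1, 1}; with 0 ≤ l_f ≤ n_f−1 = 5, the allowed l_f values are {1}.
For l_f = 1: m_f ∈ {m_i−1, m_i, m_i+1} ∩ [−1, 1] = {-1, 0, 1} → 3 states.
Total: 3.

3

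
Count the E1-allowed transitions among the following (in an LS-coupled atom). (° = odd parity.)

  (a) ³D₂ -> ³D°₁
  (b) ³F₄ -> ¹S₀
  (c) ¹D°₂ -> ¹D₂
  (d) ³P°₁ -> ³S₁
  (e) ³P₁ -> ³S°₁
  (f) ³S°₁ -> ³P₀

(a) allowed
(b) forbidden (parity, ΔS, ΔL, ΔJ fail)
(c) allowed
(d) allowed
(e) allowed
(f) allowed
Total allowed: 5 of 6.

5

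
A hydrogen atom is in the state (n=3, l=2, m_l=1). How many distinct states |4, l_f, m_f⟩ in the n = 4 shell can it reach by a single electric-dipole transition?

5

E1 requires Δl = ±1, so l_f ∈ {1, 3}; with 0 ≤ l_f ≤ n_f−1 = 3, the allowed l_f values are {1, 3}.
For l_f = 1: m_f ∈ {m_i−1, m_i, m_i+1} ∩ [−1, 1] = {0, 1} → 2 states.
For l_f = 3: m_f ∈ {m_i−1, m_i, m_i+1} ∩ [−3, 3] = {0, 1, 2} → 3 states.
Total: 5.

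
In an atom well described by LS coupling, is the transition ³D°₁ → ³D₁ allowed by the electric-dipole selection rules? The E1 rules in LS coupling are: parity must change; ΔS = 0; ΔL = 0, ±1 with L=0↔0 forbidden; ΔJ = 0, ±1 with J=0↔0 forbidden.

allowed

Parity must change: odd → even — ✓.
ΔJ = 0, ±1 (not J=0↔0): J: 1 → 1, ΔJ = +0 — ✓.
ΔL = 0, ±1 (not L=0↔0): L: 2 → 2, ΔL = +0 — ✓.
ΔS = 0: S: 1 → 1 — ✓.
All four E1 rules are satisfied.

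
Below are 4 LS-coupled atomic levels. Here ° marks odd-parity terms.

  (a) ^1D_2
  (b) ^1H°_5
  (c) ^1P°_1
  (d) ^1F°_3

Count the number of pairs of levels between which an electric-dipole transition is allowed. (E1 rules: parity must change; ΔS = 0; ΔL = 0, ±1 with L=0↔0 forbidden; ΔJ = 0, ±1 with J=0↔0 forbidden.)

(a)–(b): forbidden (ΔL, ΔJ).
(a)–(c): allowed.
(a)–(d): allowed.
(b)–(c): forbidden (parity, ΔL, ΔJ).
(b)–(d): forbidden (parity, ΔL, ΔJ).
(c)–(d): forbidden (parity, ΔL, ΔJ).
Allowed pairs: 2 of 6.

2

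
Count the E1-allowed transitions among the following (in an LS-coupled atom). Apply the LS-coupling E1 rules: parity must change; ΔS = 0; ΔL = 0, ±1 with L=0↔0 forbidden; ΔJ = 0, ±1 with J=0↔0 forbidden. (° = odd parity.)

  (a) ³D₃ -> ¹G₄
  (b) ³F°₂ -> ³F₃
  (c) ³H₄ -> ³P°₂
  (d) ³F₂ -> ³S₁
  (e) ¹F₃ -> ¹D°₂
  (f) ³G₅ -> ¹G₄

(a) forbidden (parity, ΔS, ΔL fail)
(b) allowed
(c) forbidden (ΔL, ΔJ fail)
(d) forbidden (parity, ΔL fail)
(e) allowed
(f) forbidden (parity, ΔS fail)
Total allowed: 2 of 6.

2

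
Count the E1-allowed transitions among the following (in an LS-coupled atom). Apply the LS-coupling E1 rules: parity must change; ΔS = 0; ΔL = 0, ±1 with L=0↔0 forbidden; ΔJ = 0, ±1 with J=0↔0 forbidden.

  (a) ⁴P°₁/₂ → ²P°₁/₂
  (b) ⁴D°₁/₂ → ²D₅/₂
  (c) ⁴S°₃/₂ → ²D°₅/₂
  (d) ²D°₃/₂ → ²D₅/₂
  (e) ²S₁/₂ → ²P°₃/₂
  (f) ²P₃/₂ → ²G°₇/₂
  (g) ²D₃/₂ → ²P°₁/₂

3

(a) forbidden (parity, ΔS fail)
(b) forbidden (ΔS, ΔJ fail)
(c) forbidden (parity, ΔS, ΔL fail)
(d) allowed
(e) allowed
(f) forbidden (ΔL, ΔJ fail)
(g) allowed
Total allowed: 3 of 7.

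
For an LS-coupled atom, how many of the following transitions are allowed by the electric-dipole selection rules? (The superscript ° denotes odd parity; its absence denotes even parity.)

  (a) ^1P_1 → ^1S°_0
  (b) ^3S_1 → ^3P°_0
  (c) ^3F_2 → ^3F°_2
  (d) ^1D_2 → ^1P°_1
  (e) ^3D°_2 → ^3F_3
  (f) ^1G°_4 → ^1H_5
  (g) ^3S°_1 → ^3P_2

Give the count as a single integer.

(a) allowed
(b) allowed
(c) allowed
(d) allowed
(e) allowed
(f) allowed
(g) allowed
Total allowed: 7 of 7.

7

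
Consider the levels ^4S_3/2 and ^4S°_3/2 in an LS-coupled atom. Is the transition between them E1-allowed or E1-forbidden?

Initial level: S=3/2, L=0, J=3/2, parity even. Final level: S=3/2, L=0, J=3/2, parity odd.
Parity must change: even → odd — satisfied.
ΔS = 0: S: 3/2 → 3/2 — satisfied.
ΔL = 0, ±1 (not L=0↔0): L: 0 → 0, ΔL = +0 — violated.
ΔJ = 0, ±1 (not J=0↔0): J: 3/2 → 3/2, ΔJ = +0 — satisfied.
Rule(s) violated: ΔL.

forbidden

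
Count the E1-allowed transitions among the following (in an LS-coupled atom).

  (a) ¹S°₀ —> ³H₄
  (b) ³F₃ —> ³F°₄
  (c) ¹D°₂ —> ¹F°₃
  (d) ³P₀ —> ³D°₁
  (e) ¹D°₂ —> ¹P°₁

2

(a) forbidden (ΔS, ΔL, ΔJ fail)
(b) allowed
(c) forbidden (parity fails)
(d) allowed
(e) forbidden (parity fails)
Total allowed: 2 of 5.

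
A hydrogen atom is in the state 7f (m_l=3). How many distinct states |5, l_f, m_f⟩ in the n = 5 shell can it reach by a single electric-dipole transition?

E1 requires Δl = ±1, so l_f ∈ {2, 4}; with 0 ≤ l_f ≤ n_f−1 = 4, the allowed l_f values are {2, 4}.
For l_f = 2: m_f ∈ {m_i−1, m_i, m_i+1} ∩ [−2, 2] = {2} → 1 state.
For l_f = 4: m_f ∈ {m_i−1, m_i, m_i+1} ∩ [−4, 4] = {2, 3, 4} → 3 states.
Total: 4.

4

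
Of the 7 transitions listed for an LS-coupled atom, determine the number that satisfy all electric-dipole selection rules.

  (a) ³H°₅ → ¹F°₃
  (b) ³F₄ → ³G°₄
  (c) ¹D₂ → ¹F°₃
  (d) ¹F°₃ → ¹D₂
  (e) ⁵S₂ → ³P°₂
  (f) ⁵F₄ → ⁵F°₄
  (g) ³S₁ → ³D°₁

4

(a) forbidden (parity, ΔS, ΔL, ΔJ fail)
(b) allowed
(c) allowed
(d) allowed
(e) forbidden (ΔS fails)
(f) allowed
(g) forbidden (ΔL fails)
Total allowed: 4 of 7.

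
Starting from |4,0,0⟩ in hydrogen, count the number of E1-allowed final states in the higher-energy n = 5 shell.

3

E1 requires Δl = ±1, so l_f ∈ {-1, 1}; with 0 ≤ l_f ≤ n_f−1 = 4, the allowed l_f values are {1}.
For l_f = 1: m_f ∈ {m_i−1, m_i, m_i+1} ∩ [−1, 1] = {-1, 0, 1} → 3 states.
Total: 3.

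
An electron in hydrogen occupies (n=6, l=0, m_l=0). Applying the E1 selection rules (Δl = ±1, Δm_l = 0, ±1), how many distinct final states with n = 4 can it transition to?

E1 requires Δl = ±1, so l_f ∈ {-1, 1}; with 0 ≤ l_f ≤ n_f−1 = 3, the allowed l_f values are {1}.
For l_f = 1: m_f ∈ {m_i−1, m_i, m_i+1} ∩ [−1, 1] = {-1, 0, 1} → 3 states.
Total: 3.

3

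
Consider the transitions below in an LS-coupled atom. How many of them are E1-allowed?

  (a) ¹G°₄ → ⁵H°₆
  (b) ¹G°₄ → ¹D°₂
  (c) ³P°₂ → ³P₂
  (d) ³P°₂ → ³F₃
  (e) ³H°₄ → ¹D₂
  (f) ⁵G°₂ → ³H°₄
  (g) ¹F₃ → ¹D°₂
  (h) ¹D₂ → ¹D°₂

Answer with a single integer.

3

(a) forbidden (parity, ΔS, ΔJ fail)
(b) forbidden (parity, ΔL, ΔJ fail)
(c) allowed
(d) forbidden (ΔL fails)
(e) forbidden (ΔS, ΔL, ΔJ fail)
(f) forbidden (parity, ΔS, ΔJ fail)
(g) allowed
(h) allowed
Total allowed: 3 of 8.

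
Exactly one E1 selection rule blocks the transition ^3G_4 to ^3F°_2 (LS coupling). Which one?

Reading off the term symbols: S 1→1, L 4→3, J 4→2, parity even→odd.
ΔS = 0: S: 1 → 1 — passes.
Parity must change: even → odd — passes.
ΔJ = 0, ±1 (not J=0↔0): J: 4 → 2, ΔJ = -2 — fails.
ΔL = 0, ±1 (not L=0↔0): L: 4 → 3, ΔL = -1 — passes.

the ΔJ = 0, ±1 rule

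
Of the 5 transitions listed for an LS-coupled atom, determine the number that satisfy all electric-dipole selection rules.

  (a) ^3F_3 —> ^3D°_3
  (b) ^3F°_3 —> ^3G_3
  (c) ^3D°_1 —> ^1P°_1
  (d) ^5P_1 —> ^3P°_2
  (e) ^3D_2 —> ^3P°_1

(a) allowed
(b) allowed
(c) forbidden (parity, ΔS fail)
(d) forbidden (ΔS fails)
(e) allowed
Total allowed: 3 of 5.

3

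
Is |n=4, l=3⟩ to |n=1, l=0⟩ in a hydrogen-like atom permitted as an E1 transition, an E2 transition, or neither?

neither

Δl = 0 − 3 = -3; l_i + l_f = 3.
E1 (Δl = ±1): not satisfied.
E2 (Δl = 0,±2, l_i+l_f ≥ 2): not satisfied.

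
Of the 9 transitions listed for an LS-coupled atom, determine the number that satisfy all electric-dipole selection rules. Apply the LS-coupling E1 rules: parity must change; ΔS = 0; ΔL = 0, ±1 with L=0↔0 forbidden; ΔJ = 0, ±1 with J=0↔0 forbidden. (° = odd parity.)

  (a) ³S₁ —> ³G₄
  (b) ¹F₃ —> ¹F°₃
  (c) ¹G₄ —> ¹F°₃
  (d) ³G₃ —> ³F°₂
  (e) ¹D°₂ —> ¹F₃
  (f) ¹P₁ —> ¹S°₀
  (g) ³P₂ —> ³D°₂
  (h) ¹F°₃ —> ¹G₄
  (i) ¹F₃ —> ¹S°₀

7

(a) forbidden (parity, ΔL, ΔJ fail)
(b) allowed
(c) allowed
(d) allowed
(e) allowed
(f) allowed
(g) allowed
(h) allowed
(i) forbidden (ΔL, ΔJ fail)
Total allowed: 7 of 9.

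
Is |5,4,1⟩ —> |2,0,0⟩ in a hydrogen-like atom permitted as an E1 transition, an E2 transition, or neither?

Δl = 0 − 4 = -4; l_i + l_f = 4.
Δm_l = -1.
E1 (Δl = ±1, |Δm_l| ≤ 1): not satisfied.
E2 (Δl = 0,±2, l_i+l_f ≥ 2, |Δm_l| ≤ 2): not satisfied.

neither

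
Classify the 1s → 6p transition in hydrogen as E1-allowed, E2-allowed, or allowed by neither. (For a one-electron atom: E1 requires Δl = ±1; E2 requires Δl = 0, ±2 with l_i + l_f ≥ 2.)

Δl = 1 − 0 = +1; l_i + l_f = 1.
E1 (Δl = ±1): satisfied.
E2 (Δl = 0,±2, l_i+l_f ≥ 2): not satisfied.

E1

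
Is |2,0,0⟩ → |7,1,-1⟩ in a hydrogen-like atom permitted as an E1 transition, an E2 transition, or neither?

E1

Δl = 1 − 0 = +1; l_i + l_f = 1.
Δm_l = -1.
E1 (Δl = ±1, |Δm_l| ≤ 1): satisfied.
E2 (Δl = 0,±2, l_i+l_f ≥ 2, |Δm_l| ≤ 2): not satisfied.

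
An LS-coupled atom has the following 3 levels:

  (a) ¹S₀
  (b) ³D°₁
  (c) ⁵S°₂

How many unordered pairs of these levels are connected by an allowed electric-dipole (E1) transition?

0

(a)–(b): forbidden (ΔS, ΔL).
(a)–(c): forbidden (ΔS, ΔL, ΔJ).
(b)–(c): forbidden (parity, ΔS, ΔL).
Allowed pairs: 0 of 3.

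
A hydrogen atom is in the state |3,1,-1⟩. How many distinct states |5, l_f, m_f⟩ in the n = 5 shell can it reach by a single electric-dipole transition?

4

E1 requires Δl = ±1, so l_f ∈ {0, 2}; with 0 ≤ l_f ≤ n_f−1 = 4, the allowed l_f values are {0, 2}.
For l_f = 0: m_f ∈ {m_i−1, m_i, m_i+1} ∩ [−0, 0] = {0} → 1 state.
For l_f = 2: m_f ∈ {m_i−1, m_i, m_i+1} ∩ [−2, 2] = {-2, -1, 0} → 3 states.
Total: 4.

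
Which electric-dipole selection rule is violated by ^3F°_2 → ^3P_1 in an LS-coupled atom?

the ΔL = 0, ±1 rule

Reading off the term symbols: S 1→1, L 3→1, J 2→1, parity odd→even.
ΔJ = 0, ±1 (not J=0↔0): J: 2 → 1, ΔJ = -1 — satisfied.
ΔS = 0: S: 1 → 1 — satisfied.
ΔL = 0, ±1 (not L=0↔0): L: 3 → 1, ΔL = -2 — violated.
Parity must change: odd → even — satisfied.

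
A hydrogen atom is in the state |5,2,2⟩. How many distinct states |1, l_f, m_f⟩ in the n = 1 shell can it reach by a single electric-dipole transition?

E1 requires l_f ∈ {1, 3}, but neither lies in [0, 0], so no final state is reachable.
Total: 0.

0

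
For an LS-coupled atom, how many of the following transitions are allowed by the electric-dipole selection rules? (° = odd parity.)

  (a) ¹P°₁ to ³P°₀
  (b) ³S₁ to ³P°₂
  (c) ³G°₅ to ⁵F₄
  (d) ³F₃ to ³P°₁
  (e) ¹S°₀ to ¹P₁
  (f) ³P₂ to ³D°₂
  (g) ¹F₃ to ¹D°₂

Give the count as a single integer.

4

(a) forbidden (parity, ΔS fail)
(b) allowed
(c) forbidden (ΔS fails)
(d) forbidden (ΔL, ΔJ fail)
(e) allowed
(f) allowed
(g) allowed
Total allowed: 4 of 7.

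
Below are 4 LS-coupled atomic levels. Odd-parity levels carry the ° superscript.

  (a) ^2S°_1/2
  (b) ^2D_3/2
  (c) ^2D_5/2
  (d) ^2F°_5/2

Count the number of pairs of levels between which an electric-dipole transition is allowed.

(a)–(b): forbidden (ΔL).
(a)–(c): forbidden (ΔL, ΔJ).
(a)–(d): forbidden (parity, ΔL, ΔJ).
(b)–(c): forbidden (parity).
(b)–(d): allowed.
(c)–(d): allowed.
Allowed pairs: 2 of 6.

2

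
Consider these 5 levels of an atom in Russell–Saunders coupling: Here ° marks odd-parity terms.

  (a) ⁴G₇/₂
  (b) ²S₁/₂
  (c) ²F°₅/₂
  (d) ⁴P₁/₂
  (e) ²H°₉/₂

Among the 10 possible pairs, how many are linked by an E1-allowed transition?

(a)–(b): forbidden (parity, ΔS, ΔL, ΔJ).
(a)–(c): forbidden (ΔS).
(a)–(d): forbidden (parity, ΔL, ΔJ).
(a)–(e): forbidden (ΔS).
(b)–(c): forbidden (ΔL, ΔJ).
(b)–(d): forbidden (parity, ΔS).
(b)–(e): forbidden (ΔL, ΔJ).
(c)–(d): forbidden (ΔS, ΔL, ΔJ).
(c)–(e): forbidden (parity, ΔL, ΔJ).
(d)–(e): forbidden (ΔS, ΔL, ΔJ).
Allowed pairs: 0 of 10.

0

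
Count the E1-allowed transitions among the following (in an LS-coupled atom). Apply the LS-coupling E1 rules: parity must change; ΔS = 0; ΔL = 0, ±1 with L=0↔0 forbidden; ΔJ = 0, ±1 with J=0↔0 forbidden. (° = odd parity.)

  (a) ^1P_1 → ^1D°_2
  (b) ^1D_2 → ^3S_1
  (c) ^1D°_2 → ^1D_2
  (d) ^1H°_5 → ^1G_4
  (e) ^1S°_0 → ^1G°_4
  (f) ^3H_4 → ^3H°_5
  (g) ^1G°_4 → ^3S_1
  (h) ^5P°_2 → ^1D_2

(a) allowed
(b) forbidden (parity, ΔS, ΔL fail)
(c) allowed
(d) allowed
(e) forbidden (parity, ΔL, ΔJ fail)
(f) allowed
(g) forbidden (ΔS, ΔL, ΔJ fail)
(h) forbidden (ΔS fails)
Total allowed: 4 of 8.

4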